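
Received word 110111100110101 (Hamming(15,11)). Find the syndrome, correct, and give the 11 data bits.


Syndrome = 0: no error detected

Data: 01110110101 (no errors)


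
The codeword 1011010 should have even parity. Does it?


Number of 1s: 4

Yes, parity is correct (4 ones)


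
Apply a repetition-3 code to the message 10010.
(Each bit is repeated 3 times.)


Each bit -> 3 copies

111000000111000


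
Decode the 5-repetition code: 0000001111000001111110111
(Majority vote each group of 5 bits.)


Groups: 00000, 01111, 00000, 11111, 10111
Majority votes: 01011

01011


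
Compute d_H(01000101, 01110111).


XOR: 00110010
Count of 1s: 3

3


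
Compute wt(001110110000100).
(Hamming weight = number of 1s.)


Counting 1s in 001110110000100

6


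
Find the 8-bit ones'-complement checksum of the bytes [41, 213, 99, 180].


Sum = 533 mod 256 = 21
Complement = 234

234


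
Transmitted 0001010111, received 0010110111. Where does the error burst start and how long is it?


XOR: 0011100000

Burst at position 2, length 3


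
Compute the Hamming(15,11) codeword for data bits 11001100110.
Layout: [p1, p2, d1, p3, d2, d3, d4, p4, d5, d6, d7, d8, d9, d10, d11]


Parity bits: p1=0, p2=1, p3=1, p4=0

011110001100110


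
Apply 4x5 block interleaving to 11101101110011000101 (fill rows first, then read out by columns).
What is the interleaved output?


Matrix:
  11101
  10111
  00110
  00101
Read columns: 11001000111101101101

11001000111101101101


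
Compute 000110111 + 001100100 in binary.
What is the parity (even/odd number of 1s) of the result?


000110111 = 55
001100100 = 100
Sum = 155 = 10011011
1s count = 5

odd parity (5 ones in 10011011)


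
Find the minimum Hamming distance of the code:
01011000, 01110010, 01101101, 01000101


Comparing all pairs, minimum distance: 2
Can detect 1 errors, correct 0 errors

2


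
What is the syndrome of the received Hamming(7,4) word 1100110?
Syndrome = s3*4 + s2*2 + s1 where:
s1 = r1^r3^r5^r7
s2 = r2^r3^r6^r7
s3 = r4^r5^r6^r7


s1=0, s2=0, s3=0

Syndrome = 0 (no error)


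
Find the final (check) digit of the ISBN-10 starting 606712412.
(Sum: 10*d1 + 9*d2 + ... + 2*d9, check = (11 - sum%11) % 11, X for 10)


Weighted sum: 196
196 mod 11 = 9

Check digit: 2


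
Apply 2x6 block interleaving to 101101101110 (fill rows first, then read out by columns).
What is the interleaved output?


Matrix:
  101101
  101110
Read columns: 110011110110

110011110110


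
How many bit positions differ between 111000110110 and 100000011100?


XOR: 011000101010
Count of 1s: 5

5


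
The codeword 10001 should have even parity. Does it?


Number of 1s: 2

Yes, parity is correct (2 ones)


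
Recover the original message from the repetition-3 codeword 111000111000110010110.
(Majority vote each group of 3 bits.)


Groups: 111, 000, 111, 000, 110, 010, 110
Majority votes: 1010101

1010101


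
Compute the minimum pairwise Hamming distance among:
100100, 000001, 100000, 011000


Comparing all pairs, minimum distance: 1
Can detect 0 errors, correct 0 errors

1


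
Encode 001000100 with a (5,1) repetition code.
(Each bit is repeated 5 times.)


Each bit -> 5 copies

000000000011111000000000000000111110000000000


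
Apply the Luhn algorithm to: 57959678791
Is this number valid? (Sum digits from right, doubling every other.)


Luhn sum = 63
63 mod 10 = 3

Invalid (Luhn sum mod 10 = 3)


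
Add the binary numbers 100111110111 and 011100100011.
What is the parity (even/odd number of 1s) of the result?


100111110111 = 2551
011100100011 = 1827
Sum = 4378 = 1000100011010
1s count = 5

odd parity (5 ones in 1000100011010)


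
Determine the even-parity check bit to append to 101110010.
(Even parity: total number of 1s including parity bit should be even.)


Number of 1s in data: 5
Parity bit: 1

1


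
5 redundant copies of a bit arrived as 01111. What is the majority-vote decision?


Ones: 4 out of 5
Threshold: 3

1 (4/5 voted 1)


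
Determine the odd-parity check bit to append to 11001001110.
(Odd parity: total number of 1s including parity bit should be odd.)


Number of 1s in data: 6
Parity bit: 1

1


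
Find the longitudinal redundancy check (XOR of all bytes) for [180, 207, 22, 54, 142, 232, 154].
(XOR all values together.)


XOR chain: 180 ^ 207 ^ 22 ^ 54 ^ 142 ^ 232 ^ 154 = 167

167


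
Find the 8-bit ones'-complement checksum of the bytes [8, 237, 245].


Sum = 490 mod 256 = 234
Complement = 21

21


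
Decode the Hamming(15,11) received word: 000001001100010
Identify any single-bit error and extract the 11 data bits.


Syndrome = 11: error at position 11

Data: 00101110010 (corrected bit 11)


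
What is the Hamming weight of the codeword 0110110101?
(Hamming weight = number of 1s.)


Counting 1s in 0110110101

6


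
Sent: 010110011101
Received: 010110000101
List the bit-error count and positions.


XOR: 000000011000

2 error(s) at position(s): 7, 8


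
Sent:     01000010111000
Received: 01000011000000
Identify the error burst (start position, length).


XOR: 00000001111000

Burst at position 7, length 4


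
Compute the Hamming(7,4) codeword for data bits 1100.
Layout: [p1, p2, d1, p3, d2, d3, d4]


Parity bits: p1=0, p2=1, p3=1

0111100


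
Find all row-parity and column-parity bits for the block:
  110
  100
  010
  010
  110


Row parities: 01110
Column parities: 100

Row P: 01110, Col P: 100, Corner: 1


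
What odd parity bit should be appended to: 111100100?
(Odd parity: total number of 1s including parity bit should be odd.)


Number of 1s in data: 5
Parity bit: 0

0


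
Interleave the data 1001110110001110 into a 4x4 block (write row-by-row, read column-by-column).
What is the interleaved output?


Matrix:
  1001
  1101
  1000
  1110
Read columns: 1111010100011100

1111010100011100


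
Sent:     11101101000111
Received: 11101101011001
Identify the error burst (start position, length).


XOR: 00000000011110

Burst at position 9, length 4


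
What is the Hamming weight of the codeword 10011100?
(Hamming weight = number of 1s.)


Counting 1s in 10011100

4


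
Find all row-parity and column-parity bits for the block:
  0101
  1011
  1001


Row parities: 010
Column parities: 0111

Row P: 010, Col P: 0111, Corner: 1


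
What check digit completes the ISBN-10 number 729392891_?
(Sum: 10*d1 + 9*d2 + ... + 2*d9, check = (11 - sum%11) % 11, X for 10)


Weighted sum: 306
306 mod 11 = 9

Check digit: 2


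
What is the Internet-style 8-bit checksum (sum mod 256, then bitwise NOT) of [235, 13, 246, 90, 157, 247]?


Sum = 988 mod 256 = 220
Complement = 35

35


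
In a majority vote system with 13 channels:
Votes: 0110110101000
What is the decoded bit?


Ones: 6 out of 13
Threshold: 7

0 (6/13 voted 1)


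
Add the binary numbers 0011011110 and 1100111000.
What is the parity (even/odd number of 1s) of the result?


0011011110 = 222
1100111000 = 824
Sum = 1046 = 10000010110
1s count = 4

even parity (4 ones in 10000010110)


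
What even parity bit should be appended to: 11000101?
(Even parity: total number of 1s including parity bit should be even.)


Number of 1s in data: 4
Parity bit: 0

0


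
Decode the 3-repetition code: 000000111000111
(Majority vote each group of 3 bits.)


Groups: 000, 000, 111, 000, 111
Majority votes: 00101

00101


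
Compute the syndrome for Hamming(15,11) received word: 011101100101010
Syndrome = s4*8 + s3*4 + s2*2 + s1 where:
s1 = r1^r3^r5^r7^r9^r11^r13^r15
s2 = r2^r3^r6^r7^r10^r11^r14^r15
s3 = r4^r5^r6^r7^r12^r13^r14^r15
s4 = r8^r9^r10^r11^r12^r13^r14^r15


s1=0, s2=0, s3=1, s4=1

Syndrome = 12 (error at position 12)


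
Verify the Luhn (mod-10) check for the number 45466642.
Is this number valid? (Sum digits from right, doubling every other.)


Luhn sum = 46
46 mod 10 = 6

Invalid (Luhn sum mod 10 = 6)


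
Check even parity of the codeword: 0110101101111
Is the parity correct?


Number of 1s: 9

No, parity error (9 ones)


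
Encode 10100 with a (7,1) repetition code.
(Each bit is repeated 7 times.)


Each bit -> 7 copies

11111110000000111111100000000000000


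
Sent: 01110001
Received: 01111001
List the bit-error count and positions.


XOR: 00001000

1 error(s) at position(s): 4


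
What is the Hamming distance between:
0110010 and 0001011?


XOR: 0111001
Count of 1s: 4

4


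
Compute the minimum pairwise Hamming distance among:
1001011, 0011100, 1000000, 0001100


Comparing all pairs, minimum distance: 1
Can detect 0 errors, correct 0 errors

1


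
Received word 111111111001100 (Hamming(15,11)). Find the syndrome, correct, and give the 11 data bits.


Syndrome = 0: no error detected

Data: 11111001100 (no errors)


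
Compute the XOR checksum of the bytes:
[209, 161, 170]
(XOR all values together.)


XOR chain: 209 ^ 161 ^ 170 = 218

218


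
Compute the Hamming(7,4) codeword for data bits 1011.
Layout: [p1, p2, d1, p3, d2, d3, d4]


Parity bits: p1=0, p2=1, p3=0

0110011


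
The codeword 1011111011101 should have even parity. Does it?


Number of 1s: 10

Yes, parity is correct (10 ones)


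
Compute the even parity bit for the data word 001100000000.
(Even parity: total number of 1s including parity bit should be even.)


Number of 1s in data: 2
Parity bit: 0

0


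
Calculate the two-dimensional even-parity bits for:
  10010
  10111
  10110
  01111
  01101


Row parities: 00101
Column parities: 10001

Row P: 00101, Col P: 10001, Corner: 0


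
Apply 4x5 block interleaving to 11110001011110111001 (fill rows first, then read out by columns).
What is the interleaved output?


Matrix:
  11110
  00101
  11101
  11001
Read columns: 10111011111010000111

10111011111010000111


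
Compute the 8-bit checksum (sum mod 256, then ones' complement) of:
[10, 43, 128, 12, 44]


Sum = 237 mod 256 = 237
Complement = 18

18


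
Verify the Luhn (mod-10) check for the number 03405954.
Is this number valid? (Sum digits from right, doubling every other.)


Luhn sum = 26
26 mod 10 = 6

Invalid (Luhn sum mod 10 = 6)


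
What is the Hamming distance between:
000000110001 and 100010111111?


XOR: 100010001110
Count of 1s: 5

5


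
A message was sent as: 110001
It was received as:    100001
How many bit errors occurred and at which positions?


XOR: 010000

1 error(s) at position(s): 1


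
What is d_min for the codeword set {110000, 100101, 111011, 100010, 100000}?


Comparing all pairs, minimum distance: 1
Can detect 0 errors, correct 0 errors

1


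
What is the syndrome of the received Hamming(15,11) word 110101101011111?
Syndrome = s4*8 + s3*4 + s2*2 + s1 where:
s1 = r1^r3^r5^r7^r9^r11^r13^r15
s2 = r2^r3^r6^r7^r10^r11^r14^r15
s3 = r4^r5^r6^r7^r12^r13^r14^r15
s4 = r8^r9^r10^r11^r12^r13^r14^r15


s1=0, s2=0, s3=1, s4=0

Syndrome = 4 (error at position 4)


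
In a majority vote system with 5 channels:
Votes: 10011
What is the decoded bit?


Ones: 3 out of 5
Threshold: 3

1 (3/5 voted 1)


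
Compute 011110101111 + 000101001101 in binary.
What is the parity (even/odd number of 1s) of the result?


011110101111 = 1967
000101001101 = 333
Sum = 2300 = 100011111100
1s count = 7

odd parity (7 ones in 100011111100)


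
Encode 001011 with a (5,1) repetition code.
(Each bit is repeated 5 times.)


Each bit -> 5 copies

000000000011111000001111111111


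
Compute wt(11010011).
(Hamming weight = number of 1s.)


Counting 1s in 11010011

5


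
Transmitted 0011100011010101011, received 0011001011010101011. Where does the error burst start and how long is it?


XOR: 0000101000000000000

Burst at position 4, length 3


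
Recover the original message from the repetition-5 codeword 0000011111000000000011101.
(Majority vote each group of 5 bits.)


Groups: 00000, 11111, 00000, 00000, 11101
Majority votes: 01001

01001


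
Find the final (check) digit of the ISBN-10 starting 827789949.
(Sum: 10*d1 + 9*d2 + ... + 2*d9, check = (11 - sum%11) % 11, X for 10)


Weighted sum: 362
362 mod 11 = 10

Check digit: 1


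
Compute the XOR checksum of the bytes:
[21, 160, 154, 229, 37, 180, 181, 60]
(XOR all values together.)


XOR chain: 21 ^ 160 ^ 154 ^ 229 ^ 37 ^ 180 ^ 181 ^ 60 = 210

210


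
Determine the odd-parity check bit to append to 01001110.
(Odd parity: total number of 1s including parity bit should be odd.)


Number of 1s in data: 4
Parity bit: 1

1


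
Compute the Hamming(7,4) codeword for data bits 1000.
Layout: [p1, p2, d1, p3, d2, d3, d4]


Parity bits: p1=1, p2=1, p3=0

1110000


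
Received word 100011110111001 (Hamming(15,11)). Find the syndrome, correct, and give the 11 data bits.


Syndrome = 15: error at position 15

Data: 01110111000 (corrected bit 15)


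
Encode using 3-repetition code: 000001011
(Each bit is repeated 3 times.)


Each bit -> 3 copies

000000000000000111000111111


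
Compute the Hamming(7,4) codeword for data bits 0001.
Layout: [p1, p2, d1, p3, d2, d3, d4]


Parity bits: p1=1, p2=1, p3=1

1101001


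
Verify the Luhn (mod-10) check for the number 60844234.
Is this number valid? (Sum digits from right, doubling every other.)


Luhn sum = 34
34 mod 10 = 4

Invalid (Luhn sum mod 10 = 4)


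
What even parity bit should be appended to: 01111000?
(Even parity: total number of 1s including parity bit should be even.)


Number of 1s in data: 4
Parity bit: 0

0


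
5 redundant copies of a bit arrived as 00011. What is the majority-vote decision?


Ones: 2 out of 5
Threshold: 3

0 (2/5 voted 1)


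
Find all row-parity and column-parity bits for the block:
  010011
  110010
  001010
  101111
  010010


Row parities: 11010
Column parities: 010110

Row P: 11010, Col P: 010110, Corner: 1


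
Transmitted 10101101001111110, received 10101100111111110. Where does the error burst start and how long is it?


XOR: 00000001110000000

Burst at position 7, length 3


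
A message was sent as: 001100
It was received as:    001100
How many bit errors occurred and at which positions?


XOR: 000000

0 errors (received matches sent)


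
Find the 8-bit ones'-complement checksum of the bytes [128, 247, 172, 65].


Sum = 612 mod 256 = 100
Complement = 155

155


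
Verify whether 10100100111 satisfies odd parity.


Number of 1s: 6

No, parity error (6 ones)


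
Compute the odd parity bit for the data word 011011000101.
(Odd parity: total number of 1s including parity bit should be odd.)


Number of 1s in data: 6
Parity bit: 1

1


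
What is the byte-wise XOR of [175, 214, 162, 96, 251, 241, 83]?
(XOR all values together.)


XOR chain: 175 ^ 214 ^ 162 ^ 96 ^ 251 ^ 241 ^ 83 = 226

226


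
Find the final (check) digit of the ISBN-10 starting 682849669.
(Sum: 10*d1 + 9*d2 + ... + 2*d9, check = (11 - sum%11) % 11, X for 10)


Weighted sum: 333
333 mod 11 = 3

Check digit: 8


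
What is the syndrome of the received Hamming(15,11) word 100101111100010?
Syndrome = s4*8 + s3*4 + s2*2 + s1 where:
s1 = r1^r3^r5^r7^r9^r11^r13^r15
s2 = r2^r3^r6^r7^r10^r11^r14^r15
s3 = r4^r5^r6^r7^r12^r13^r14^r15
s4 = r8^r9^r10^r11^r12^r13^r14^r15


s1=1, s2=0, s3=0, s4=0

Syndrome = 1 (error at position 1)


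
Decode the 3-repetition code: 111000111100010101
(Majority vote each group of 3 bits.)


Groups: 111, 000, 111, 100, 010, 101
Majority votes: 101001

101001


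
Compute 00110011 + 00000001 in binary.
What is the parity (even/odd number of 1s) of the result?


00110011 = 51
00000001 = 1
Sum = 52 = 110100
1s count = 3

odd parity (3 ones in 110100)


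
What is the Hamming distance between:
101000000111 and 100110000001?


XOR: 001110000110
Count of 1s: 5

5


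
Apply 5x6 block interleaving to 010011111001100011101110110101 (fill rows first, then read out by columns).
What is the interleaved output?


Matrix:
  010011
  111001
  100011
  101110
  110101
Read columns: 011111100101010000111011011101

011111100101010000111011011101


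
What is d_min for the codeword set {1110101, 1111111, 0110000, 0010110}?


Comparing all pairs, minimum distance: 2
Can detect 1 errors, correct 0 errors

2


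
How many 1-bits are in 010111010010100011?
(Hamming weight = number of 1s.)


Counting 1s in 010111010010100011

9


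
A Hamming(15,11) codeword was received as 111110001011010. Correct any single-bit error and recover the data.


Syndrome = 1: error at position 1

Data: 11001011010 (corrected bit 1)


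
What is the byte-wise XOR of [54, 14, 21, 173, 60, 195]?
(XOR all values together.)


XOR chain: 54 ^ 14 ^ 21 ^ 173 ^ 60 ^ 195 = 127

127


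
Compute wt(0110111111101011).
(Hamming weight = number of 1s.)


Counting 1s in 0110111111101011

12


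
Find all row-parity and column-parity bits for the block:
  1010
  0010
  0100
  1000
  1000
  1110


Row parities: 011111
Column parities: 0010

Row P: 011111, Col P: 0010, Corner: 1


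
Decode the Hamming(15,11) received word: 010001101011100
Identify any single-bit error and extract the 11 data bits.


Syndrome = 0: no error detected

Data: 00111011100 (no errors)


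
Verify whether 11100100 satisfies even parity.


Number of 1s: 4

Yes, parity is correct (4 ones)


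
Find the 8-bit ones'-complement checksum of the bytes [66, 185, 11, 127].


Sum = 389 mod 256 = 133
Complement = 122

122


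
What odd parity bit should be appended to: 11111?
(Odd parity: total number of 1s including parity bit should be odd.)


Number of 1s in data: 5
Parity bit: 0

0


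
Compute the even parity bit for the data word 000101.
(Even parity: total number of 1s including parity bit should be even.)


Number of 1s in data: 2
Parity bit: 0

0


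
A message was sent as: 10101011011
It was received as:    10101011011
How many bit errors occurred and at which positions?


XOR: 00000000000

0 errors (received matches sent)


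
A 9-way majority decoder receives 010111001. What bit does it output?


Ones: 5 out of 9
Threshold: 5

1 (5/9 voted 1)


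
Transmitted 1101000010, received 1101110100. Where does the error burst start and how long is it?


XOR: 0000110110

Burst at position 4, length 5


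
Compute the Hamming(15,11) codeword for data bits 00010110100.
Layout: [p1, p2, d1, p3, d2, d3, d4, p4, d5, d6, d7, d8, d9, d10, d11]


Parity bits: p1=1, p2=1, p3=0, p4=1

110000110110100


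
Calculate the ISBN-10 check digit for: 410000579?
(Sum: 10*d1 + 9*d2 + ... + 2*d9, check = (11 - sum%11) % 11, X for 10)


Weighted sum: 108
108 mod 11 = 9

Check digit: 2


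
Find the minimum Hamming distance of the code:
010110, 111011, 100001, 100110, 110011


Comparing all pairs, minimum distance: 1
Can detect 0 errors, correct 0 errors

1


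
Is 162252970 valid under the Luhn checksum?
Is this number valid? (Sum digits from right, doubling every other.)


Luhn sum = 33
33 mod 10 = 3

Invalid (Luhn sum mod 10 = 3)


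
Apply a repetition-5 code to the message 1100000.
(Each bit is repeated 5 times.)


Each bit -> 5 copies

11111111110000000000000000000000000


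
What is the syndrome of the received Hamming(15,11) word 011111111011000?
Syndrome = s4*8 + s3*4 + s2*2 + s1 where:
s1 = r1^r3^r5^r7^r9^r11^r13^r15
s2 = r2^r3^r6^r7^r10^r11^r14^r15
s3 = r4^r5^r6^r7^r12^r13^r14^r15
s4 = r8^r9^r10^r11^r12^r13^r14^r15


s1=1, s2=1, s3=1, s4=0

Syndrome = 7 (error at position 7)


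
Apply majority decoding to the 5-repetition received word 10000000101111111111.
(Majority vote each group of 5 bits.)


Groups: 10000, 00010, 11111, 11111
Majority votes: 0011

0011


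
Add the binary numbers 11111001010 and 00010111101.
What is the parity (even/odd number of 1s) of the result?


11111001010 = 1994
00010111101 = 189
Sum = 2183 = 100010000111
1s count = 5

odd parity (5 ones in 100010000111)


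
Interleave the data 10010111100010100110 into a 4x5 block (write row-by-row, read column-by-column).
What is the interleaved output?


Matrix:
  10010
  11110
  00101
  00110
Read columns: 11000100011111010010

11000100011111010010


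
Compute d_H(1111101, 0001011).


XOR: 1110110
Count of 1s: 5

5


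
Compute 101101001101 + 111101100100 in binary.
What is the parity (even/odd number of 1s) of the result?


101101001101 = 2893
111101100100 = 3940
Sum = 6833 = 1101010110001
1s count = 7

odd parity (7 ones in 1101010110001)


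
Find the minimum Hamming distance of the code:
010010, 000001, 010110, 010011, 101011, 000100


Comparing all pairs, minimum distance: 1
Can detect 0 errors, correct 0 errors

1


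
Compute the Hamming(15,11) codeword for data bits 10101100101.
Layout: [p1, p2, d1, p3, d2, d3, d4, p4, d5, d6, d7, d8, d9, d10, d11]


Parity bits: p1=0, p2=0, p3=1, p4=0

001101001100101


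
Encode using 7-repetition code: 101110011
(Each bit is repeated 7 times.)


Each bit -> 7 copies

111111100000001111111111111111111110000000000000011111111111111


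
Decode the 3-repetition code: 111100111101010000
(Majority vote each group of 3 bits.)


Groups: 111, 100, 111, 101, 010, 000
Majority votes: 101100

101100


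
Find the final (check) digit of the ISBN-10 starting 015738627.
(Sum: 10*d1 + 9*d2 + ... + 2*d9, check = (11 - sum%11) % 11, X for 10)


Weighted sum: 200
200 mod 11 = 2

Check digit: 9


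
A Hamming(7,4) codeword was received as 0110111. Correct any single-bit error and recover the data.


Syndrome = 5: error at position 5

Data: 1011 (corrected bit 5)


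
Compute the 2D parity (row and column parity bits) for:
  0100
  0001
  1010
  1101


Row parities: 1101
Column parities: 0010

Row P: 1101, Col P: 0010, Corner: 1


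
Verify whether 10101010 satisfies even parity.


Number of 1s: 4

Yes, parity is correct (4 ones)


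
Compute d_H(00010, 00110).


XOR: 00100
Count of 1s: 1

1


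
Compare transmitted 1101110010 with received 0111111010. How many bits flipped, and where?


XOR: 1010001000

3 error(s) at position(s): 0, 2, 6


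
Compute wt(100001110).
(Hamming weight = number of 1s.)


Counting 1s in 100001110

4


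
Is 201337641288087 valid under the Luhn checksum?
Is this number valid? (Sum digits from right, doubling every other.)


Luhn sum = 65
65 mod 10 = 5

Invalid (Luhn sum mod 10 = 5)


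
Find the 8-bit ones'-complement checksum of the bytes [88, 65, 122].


Sum = 275 mod 256 = 19
Complement = 236

236


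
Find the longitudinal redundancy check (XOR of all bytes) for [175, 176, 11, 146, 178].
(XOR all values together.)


XOR chain: 175 ^ 176 ^ 11 ^ 146 ^ 178 = 52

52


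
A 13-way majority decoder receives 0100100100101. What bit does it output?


Ones: 5 out of 13
Threshold: 7

0 (5/13 voted 1)


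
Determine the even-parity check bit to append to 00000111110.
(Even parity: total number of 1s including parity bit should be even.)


Number of 1s in data: 5
Parity bit: 1

1


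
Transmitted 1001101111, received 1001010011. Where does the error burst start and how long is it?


XOR: 0000111100

Burst at position 4, length 4


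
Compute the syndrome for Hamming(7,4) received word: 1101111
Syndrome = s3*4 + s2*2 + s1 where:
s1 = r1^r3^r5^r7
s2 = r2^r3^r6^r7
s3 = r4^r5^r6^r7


s1=1, s2=1, s3=0

Syndrome = 3 (error at position 3)


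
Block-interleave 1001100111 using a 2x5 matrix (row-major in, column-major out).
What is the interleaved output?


Matrix:
  10011
  00111
Read columns: 1000011111

1000011111


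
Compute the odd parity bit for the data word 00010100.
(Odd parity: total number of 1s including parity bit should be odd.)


Number of 1s in data: 2
Parity bit: 1

1


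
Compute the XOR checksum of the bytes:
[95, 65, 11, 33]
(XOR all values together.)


XOR chain: 95 ^ 65 ^ 11 ^ 33 = 52

52


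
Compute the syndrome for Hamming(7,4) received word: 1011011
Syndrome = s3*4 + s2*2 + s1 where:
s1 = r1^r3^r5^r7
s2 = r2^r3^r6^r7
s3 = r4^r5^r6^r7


s1=1, s2=1, s3=1

Syndrome = 7 (error at position 7)


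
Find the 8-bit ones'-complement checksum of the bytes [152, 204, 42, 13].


Sum = 411 mod 256 = 155
Complement = 100

100


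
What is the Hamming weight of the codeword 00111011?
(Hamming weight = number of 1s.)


Counting 1s in 00111011

5


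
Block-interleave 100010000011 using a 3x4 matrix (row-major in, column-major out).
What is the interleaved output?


Matrix:
  1000
  1000
  0011
Read columns: 110000001001

110000001001


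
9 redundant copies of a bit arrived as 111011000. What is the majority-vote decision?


Ones: 5 out of 9
Threshold: 5

1 (5/9 voted 1)


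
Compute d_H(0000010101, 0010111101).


XOR: 0010101000
Count of 1s: 3

3


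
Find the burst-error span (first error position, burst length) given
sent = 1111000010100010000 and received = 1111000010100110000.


XOR: 0000000000000100000

Burst at position 13, length 1


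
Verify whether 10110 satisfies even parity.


Number of 1s: 3

No, parity error (3 ones)


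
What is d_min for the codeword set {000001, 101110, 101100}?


Comparing all pairs, minimum distance: 1
Can detect 0 errors, correct 0 errors

1


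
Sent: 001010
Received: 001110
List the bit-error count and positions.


XOR: 000100

1 error(s) at position(s): 3


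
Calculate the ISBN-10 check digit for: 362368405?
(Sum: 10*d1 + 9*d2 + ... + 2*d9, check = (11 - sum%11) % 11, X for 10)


Weighted sum: 223
223 mod 11 = 3

Check digit: 8


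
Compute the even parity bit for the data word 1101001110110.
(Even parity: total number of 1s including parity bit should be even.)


Number of 1s in data: 8
Parity bit: 0

0


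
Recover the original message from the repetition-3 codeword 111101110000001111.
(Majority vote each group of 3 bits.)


Groups: 111, 101, 110, 000, 001, 111
Majority votes: 111001

111001


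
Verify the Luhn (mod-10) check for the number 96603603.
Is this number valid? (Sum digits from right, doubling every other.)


Luhn sum = 33
33 mod 10 = 3

Invalid (Luhn sum mod 10 = 3)


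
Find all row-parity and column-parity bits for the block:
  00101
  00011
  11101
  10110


Row parities: 0001
Column parities: 01101

Row P: 0001, Col P: 01101, Corner: 1


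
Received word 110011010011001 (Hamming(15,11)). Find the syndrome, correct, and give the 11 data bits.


Syndrome = 0: no error detected

Data: 01100011001 (no errors)


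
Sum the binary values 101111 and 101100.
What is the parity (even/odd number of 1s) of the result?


101111 = 47
101100 = 44
Sum = 91 = 1011011
1s count = 5

odd parity (5 ones in 1011011)


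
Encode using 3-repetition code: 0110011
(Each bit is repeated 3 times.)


Each bit -> 3 copies

000111111000000111111


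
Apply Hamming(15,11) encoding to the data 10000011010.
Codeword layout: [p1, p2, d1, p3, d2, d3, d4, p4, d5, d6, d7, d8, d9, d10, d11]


Parity bits: p1=0, p2=1, p3=0, p4=1

011000010011010


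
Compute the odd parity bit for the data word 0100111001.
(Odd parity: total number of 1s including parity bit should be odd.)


Number of 1s in data: 5
Parity bit: 0

0


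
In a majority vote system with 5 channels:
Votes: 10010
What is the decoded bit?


Ones: 2 out of 5
Threshold: 3

0 (2/5 voted 1)


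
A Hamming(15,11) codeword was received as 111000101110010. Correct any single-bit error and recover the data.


Syndrome = 1: error at position 1

Data: 10011110010 (corrected bit 1)


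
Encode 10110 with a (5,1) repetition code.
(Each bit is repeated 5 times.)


Each bit -> 5 copies

1111100000111111111100000


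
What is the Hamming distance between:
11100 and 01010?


XOR: 10110
Count of 1s: 3

3


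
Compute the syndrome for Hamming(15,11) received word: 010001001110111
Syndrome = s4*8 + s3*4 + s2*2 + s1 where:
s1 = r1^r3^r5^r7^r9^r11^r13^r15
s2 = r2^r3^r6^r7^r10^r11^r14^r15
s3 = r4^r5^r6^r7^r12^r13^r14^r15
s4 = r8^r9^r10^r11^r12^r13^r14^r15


s1=0, s2=0, s3=0, s4=0

Syndrome = 0 (no error)


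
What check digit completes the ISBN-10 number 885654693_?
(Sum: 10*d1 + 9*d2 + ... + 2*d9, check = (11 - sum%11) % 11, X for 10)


Weighted sum: 341
341 mod 11 = 0

Check digit: 0


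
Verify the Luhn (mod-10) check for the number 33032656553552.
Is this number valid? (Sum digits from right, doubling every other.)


Luhn sum = 49
49 mod 10 = 9

Invalid (Luhn sum mod 10 = 9)


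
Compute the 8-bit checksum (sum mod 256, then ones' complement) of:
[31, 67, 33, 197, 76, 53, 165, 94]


Sum = 716 mod 256 = 204
Complement = 51

51


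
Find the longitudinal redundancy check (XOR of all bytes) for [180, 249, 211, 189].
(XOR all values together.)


XOR chain: 180 ^ 249 ^ 211 ^ 189 = 35

35


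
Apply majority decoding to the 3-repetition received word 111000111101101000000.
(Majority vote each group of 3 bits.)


Groups: 111, 000, 111, 101, 101, 000, 000
Majority votes: 1011100

1011100


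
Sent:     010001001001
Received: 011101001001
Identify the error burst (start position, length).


XOR: 001100000000

Burst at position 2, length 2


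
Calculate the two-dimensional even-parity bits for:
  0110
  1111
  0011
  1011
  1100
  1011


Row parities: 000101
Column parities: 0110

Row P: 000101, Col P: 0110, Corner: 0


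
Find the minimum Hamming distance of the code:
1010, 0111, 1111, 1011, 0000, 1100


Comparing all pairs, minimum distance: 1
Can detect 0 errors, correct 0 errors

1


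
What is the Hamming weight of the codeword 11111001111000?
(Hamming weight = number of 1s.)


Counting 1s in 11111001111000

9


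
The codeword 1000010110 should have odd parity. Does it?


Number of 1s: 4

No, parity error (4 ones)


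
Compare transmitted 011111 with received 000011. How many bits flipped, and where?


XOR: 011100

3 error(s) at position(s): 1, 2, 3


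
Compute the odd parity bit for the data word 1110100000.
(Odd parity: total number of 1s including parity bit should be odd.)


Number of 1s in data: 4
Parity bit: 1

1


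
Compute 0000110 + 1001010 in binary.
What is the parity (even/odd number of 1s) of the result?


0000110 = 6
1001010 = 74
Sum = 80 = 1010000
1s count = 2

even parity (2 ones in 1010000)


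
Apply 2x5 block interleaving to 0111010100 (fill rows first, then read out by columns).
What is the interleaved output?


Matrix:
  01110
  10100
Read columns: 0110111000

0110111000


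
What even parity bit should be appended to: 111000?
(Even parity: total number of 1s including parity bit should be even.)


Number of 1s in data: 3
Parity bit: 1

1


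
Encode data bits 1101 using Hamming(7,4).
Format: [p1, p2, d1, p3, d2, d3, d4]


Parity bits: p1=1, p2=0, p3=0

1010101


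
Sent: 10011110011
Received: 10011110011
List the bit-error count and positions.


XOR: 00000000000

0 errors (received matches sent)


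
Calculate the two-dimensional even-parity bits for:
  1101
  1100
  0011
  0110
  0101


Row parities: 10000
Column parities: 0001

Row P: 10000, Col P: 0001, Corner: 1


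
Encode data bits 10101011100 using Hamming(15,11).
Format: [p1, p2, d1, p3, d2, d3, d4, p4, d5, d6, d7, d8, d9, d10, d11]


Parity bits: p1=0, p2=1, p3=1, p4=0

011101001011100


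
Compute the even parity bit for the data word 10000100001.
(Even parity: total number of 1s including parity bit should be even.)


Number of 1s in data: 3
Parity bit: 1

1


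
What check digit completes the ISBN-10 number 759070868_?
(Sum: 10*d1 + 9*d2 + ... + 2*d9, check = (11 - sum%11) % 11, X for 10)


Weighted sum: 295
295 mod 11 = 9

Check digit: 2


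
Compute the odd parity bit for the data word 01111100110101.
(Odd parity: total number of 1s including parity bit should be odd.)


Number of 1s in data: 9
Parity bit: 0

0


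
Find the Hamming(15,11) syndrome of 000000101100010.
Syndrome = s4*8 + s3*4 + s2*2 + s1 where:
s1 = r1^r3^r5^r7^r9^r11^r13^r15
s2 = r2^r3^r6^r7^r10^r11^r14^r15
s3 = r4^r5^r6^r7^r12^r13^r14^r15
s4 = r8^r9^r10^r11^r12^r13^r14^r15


s1=0, s2=1, s3=0, s4=1

Syndrome = 10 (error at position 10)


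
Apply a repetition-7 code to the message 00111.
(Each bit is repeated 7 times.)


Each bit -> 7 copies

00000000000000111111111111111111111


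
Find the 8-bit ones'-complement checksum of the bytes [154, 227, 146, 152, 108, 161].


Sum = 948 mod 256 = 180
Complement = 75

75


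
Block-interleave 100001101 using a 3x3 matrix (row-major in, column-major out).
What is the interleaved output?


Matrix:
  100
  001
  101
Read columns: 101000011

101000011


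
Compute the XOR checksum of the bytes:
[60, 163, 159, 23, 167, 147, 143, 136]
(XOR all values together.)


XOR chain: 60 ^ 163 ^ 159 ^ 23 ^ 167 ^ 147 ^ 143 ^ 136 = 36

36


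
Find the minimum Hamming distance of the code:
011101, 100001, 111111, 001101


Comparing all pairs, minimum distance: 1
Can detect 0 errors, correct 0 errors

1


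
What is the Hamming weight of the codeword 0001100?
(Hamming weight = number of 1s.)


Counting 1s in 0001100

2


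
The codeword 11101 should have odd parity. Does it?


Number of 1s: 4

No, parity error (4 ones)


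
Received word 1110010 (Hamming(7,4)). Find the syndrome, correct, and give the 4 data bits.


Syndrome = 6: error at position 6

Data: 1000 (corrected bit 6)


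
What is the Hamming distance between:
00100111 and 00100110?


XOR: 00000001
Count of 1s: 1

1


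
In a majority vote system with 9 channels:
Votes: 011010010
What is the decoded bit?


Ones: 4 out of 9
Threshold: 5

0 (4/9 voted 1)


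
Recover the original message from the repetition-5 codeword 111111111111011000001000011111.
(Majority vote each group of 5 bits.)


Groups: 11111, 11111, 11011, 00000, 10000, 11111
Majority votes: 111001

111001


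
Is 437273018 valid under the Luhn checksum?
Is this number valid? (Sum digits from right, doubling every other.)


Luhn sum = 44
44 mod 10 = 4

Invalid (Luhn sum mod 10 = 4)


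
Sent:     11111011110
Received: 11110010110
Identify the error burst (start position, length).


XOR: 00001001000

Burst at position 4, length 4


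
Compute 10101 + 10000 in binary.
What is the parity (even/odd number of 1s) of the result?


10101 = 21
10000 = 16
Sum = 37 = 100101
1s count = 3

odd parity (3 ones in 100101)


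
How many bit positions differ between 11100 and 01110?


XOR: 10010
Count of 1s: 2

2


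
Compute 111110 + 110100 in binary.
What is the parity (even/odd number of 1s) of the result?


111110 = 62
110100 = 52
Sum = 114 = 1110010
1s count = 4

even parity (4 ones in 1110010)


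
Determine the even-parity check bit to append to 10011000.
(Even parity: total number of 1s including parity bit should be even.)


Number of 1s in data: 3
Parity bit: 1

1


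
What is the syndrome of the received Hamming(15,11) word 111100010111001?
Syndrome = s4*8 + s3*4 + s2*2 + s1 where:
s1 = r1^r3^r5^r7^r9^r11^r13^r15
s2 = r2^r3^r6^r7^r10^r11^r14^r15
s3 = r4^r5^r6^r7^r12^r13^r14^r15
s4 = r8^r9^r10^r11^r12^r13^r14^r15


s1=0, s2=1, s3=1, s4=1

Syndrome = 14 (error at position 14)


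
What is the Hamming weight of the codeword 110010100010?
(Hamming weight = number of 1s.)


Counting 1s in 110010100010

5


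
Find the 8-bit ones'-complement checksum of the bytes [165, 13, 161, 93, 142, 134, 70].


Sum = 778 mod 256 = 10
Complement = 245

245


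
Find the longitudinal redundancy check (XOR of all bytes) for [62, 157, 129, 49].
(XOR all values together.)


XOR chain: 62 ^ 157 ^ 129 ^ 49 = 19

19


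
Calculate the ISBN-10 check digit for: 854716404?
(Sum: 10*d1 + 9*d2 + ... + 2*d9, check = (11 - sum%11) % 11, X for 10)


Weighted sum: 266
266 mod 11 = 2

Check digit: 9


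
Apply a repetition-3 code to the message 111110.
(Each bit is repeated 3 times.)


Each bit -> 3 copies

111111111111111000


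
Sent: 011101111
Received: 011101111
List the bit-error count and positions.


XOR: 000000000

0 errors (received matches sent)


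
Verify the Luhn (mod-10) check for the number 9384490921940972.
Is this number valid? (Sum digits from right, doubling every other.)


Luhn sum = 83
83 mod 10 = 3

Invalid (Luhn sum mod 10 = 3)


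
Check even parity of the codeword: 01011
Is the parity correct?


Number of 1s: 3

No, parity error (3 ones)


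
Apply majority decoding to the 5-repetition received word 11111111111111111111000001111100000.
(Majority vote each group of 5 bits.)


Groups: 11111, 11111, 11111, 11111, 00000, 11111, 00000
Majority votes: 1111010

1111010


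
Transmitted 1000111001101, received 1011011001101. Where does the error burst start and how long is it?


XOR: 0011100000000

Burst at position 2, length 3


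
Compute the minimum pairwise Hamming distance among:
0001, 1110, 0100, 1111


Comparing all pairs, minimum distance: 1
Can detect 0 errors, correct 0 errors

1


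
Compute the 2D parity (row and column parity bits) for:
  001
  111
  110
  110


Row parities: 1100
Column parities: 110

Row P: 1100, Col P: 110, Corner: 0


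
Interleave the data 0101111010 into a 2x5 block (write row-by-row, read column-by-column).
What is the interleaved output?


Matrix:
  01011
  11010
Read columns: 0111001110

0111001110


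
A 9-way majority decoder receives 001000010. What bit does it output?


Ones: 2 out of 9
Threshold: 5

0 (2/9 voted 1)


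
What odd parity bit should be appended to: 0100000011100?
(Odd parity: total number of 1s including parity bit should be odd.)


Number of 1s in data: 4
Parity bit: 1

1


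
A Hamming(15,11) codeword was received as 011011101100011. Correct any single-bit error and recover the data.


Syndrome = 7: error at position 7

Data: 11101100011 (corrected bit 7)


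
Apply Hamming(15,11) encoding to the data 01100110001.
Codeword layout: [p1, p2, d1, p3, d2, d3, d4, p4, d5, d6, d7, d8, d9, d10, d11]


Parity bits: p1=1, p2=0, p3=1, p4=1

100111010110001


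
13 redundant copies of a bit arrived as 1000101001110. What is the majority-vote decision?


Ones: 6 out of 13
Threshold: 7

0 (6/13 voted 1)


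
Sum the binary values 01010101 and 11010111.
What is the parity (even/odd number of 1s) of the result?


01010101 = 85
11010111 = 215
Sum = 300 = 100101100
1s count = 4

even parity (4 ones in 100101100)


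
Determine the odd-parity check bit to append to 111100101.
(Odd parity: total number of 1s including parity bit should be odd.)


Number of 1s in data: 6
Parity bit: 1

1


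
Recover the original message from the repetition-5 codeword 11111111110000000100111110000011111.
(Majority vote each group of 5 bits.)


Groups: 11111, 11111, 00000, 00100, 11111, 00000, 11111
Majority votes: 1100101

1100101


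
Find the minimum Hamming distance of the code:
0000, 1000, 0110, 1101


Comparing all pairs, minimum distance: 1
Can detect 0 errors, correct 0 errors

1


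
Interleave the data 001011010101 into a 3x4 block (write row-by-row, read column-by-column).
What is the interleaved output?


Matrix:
  0010
  1101
  0101
Read columns: 010011100011

010011100011


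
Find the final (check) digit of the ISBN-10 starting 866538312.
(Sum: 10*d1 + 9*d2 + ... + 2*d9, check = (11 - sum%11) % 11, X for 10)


Weighted sum: 294
294 mod 11 = 8

Check digit: 3
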